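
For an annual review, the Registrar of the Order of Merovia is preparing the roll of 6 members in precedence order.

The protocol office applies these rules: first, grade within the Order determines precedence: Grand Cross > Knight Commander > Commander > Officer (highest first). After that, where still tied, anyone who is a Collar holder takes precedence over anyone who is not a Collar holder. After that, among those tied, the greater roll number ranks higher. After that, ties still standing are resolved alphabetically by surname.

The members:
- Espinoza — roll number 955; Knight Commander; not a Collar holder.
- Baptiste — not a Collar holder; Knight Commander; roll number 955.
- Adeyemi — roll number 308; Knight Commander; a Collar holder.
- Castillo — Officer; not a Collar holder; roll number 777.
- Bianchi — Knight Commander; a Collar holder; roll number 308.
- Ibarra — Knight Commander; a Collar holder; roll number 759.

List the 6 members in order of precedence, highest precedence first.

By grade within the Order: Ibarra, Adeyemi, Bianchi, Baptiste and Espinoza (Knight Commander); then Castillo (Officer).
Among Ibarra, Adeyemi, Bianchi, Baptiste and Espinoza, a Collar holder before not a Collar holder: Ibarra, Adeyemi and Bianchi (a Collar holder) before Baptiste and Espinoza (not a Collar holder).
Among Ibarra, Adeyemi and Bianchi, by roll number (higher first): Ibarra (759) before Adeyemi and Bianchi (308).
Among Adeyemi and Bianchi, alphabetically by surname: Adeyemi before Bianchi.
Baptiste and Espinoza both have roll number 955, so the next rule applies.
Among Baptiste and Espinoza, alphabetically by surname: Baptiste before Espinoza.
Full order: Ibarra, Adeyemi, Bianchi, Baptiste, Espinoza, Castillo.

Ibarra, Adeyemi, Bianchi, Baptiste, Espinoza, Castillo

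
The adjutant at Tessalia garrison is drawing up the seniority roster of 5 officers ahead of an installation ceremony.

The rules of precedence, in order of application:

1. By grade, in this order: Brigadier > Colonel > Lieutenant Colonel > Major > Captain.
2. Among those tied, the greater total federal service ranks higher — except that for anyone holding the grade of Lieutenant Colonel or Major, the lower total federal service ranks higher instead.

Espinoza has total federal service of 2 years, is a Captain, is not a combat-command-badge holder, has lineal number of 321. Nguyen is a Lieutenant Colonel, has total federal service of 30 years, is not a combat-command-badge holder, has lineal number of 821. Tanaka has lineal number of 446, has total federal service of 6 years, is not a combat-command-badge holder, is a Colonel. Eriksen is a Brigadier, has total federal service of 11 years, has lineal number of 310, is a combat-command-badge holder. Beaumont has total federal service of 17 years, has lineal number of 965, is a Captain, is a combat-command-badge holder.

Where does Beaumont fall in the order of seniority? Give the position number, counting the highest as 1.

4

By grade: Eriksen (Brigadier); then Tanaka (Colonel); then Nguyen (Lieutenant Colonel); then Beaumont and Espinoza (Captain).
Among Beaumont and Espinoza, by total federal service (higher first): Beaumont (17 years) before Espinoza (2 years).
Order: Eriksen, Tanaka, Nguyen, Beaumont, Espinoza. So position 4.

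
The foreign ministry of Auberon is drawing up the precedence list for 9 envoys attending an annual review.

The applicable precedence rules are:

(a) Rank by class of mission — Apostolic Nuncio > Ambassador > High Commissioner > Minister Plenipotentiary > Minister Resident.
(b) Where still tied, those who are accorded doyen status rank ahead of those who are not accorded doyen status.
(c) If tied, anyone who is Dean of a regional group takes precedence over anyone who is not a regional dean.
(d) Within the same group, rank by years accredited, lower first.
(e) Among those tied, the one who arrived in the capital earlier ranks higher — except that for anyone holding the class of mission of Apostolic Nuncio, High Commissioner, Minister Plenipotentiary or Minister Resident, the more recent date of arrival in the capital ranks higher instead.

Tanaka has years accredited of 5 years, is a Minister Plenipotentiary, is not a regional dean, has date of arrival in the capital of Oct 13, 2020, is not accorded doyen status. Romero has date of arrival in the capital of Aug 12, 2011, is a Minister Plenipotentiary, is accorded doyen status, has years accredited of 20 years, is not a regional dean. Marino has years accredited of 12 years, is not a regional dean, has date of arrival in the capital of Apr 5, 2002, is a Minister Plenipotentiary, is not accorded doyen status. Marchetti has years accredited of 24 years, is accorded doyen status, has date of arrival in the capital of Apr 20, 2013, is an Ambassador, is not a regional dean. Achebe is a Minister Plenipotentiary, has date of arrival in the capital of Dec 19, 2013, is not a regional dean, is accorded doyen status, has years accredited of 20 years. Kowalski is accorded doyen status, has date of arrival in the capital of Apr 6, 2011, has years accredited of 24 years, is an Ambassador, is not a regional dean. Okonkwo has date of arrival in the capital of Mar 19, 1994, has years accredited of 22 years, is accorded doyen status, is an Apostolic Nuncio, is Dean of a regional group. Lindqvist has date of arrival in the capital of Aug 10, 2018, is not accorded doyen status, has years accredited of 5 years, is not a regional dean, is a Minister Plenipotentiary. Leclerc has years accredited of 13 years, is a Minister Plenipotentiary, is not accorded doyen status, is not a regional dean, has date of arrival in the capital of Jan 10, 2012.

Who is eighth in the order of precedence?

Marino

By class of mission: Okonkwo (Apostolic Nuncio); then Kowalski and Marchetti (Ambassador); then Achebe, Romero, Tanaka, Lindqvist, Marino and Leclerc (Minister Plenipotentiary).
Kowalski and Marchetti are each accorded doyen status, so the next rule applies.
Kowalski and Marchetti are each not a regional dean, so the next rule applies.
Kowalski and Marchetti both have years accredited 24 years, so the next rule applies.
Among Kowalski and Marchetti, by date of arrival in the capital (earlier first): Kowalski (Apr 6, 2011) before Marchetti (Apr 20, 2013).
Among Achebe, Romero, Tanaka, Lindqvist, Marino and Leclerc, accorded doyen status before not accorded doyen status: Achebe and Romero (accorded doyen status) before Tanaka, Lindqvist, Marino and Leclerc (not accorded doyen status).
Achebe and Romero are each not a regional dean, so the next rule applies.
Achebe and Romero both have years accredited 20 years, so the next rule applies.
Among Achebe and Romero, by date of arrival in the capital (later first) (reversed rule for this group): Achebe (Dec 19, 2013) before Romero (Aug 12, 2011).
Tanaka, Lindqvist, Marino and Leclerc are each not a regional dean, so the next rule applies.
Among Tanaka, Lindqvist, Marino and Leclerc, by years accredited (lower first): Tanaka and Lindqvist (5 years) before Marino (12 years) before Leclerc (13 years).
Among Tanaka and Lindqvist, by date of arrival in the capital (later first) (reversed rule for this group): Tanaka (Oct 13, 2020) before Lindqvist (Aug 10, 2018).
Order: Okonkwo, Kowalski, Marchetti, Achebe, Romero, Tanaka, Lindqvist, Marino, Leclerc.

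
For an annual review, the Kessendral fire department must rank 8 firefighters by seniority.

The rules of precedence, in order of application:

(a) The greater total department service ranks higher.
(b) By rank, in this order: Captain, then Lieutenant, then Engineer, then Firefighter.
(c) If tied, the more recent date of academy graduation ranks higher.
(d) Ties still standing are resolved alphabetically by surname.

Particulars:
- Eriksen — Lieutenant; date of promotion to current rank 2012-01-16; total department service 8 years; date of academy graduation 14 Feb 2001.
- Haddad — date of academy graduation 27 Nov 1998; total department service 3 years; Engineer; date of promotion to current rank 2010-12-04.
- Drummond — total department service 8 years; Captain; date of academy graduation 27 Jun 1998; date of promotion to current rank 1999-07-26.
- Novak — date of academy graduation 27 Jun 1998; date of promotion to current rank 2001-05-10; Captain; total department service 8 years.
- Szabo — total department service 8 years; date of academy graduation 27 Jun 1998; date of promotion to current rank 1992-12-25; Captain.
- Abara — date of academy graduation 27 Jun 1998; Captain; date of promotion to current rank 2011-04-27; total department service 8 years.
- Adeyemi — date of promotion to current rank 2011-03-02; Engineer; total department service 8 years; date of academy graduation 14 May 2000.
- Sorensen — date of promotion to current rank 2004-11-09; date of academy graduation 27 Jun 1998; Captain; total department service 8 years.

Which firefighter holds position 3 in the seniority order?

By total department service (higher first): Abara, Drummond, Novak, Sorensen, Szabo, Eriksen and Adeyemi (each 8 years); then Haddad (3 years).
Among Abara, Drummond, Novak, Sorensen, Szabo, Eriksen and Adeyemi, by rank: Abara, Drummond, Novak, Sorensen and Szabo (Captain) before Eriksen (Lieutenant) before Adeyemi (Engineer).
Abara, Drummond, Novak, Sorensen and Szabo all have date of academy graduation 27 Jun 1998, so the next rule applies.
Among Abara, Drummond, Novak, Sorensen and Szabo, alphabetically by surname: Abara before Drummond before Novak before Sorensen before Szabo.
Order: Abara, Drummond, Novak, Sorensen, Szabo, Eriksen, Adeyemi, Haddad.

Novak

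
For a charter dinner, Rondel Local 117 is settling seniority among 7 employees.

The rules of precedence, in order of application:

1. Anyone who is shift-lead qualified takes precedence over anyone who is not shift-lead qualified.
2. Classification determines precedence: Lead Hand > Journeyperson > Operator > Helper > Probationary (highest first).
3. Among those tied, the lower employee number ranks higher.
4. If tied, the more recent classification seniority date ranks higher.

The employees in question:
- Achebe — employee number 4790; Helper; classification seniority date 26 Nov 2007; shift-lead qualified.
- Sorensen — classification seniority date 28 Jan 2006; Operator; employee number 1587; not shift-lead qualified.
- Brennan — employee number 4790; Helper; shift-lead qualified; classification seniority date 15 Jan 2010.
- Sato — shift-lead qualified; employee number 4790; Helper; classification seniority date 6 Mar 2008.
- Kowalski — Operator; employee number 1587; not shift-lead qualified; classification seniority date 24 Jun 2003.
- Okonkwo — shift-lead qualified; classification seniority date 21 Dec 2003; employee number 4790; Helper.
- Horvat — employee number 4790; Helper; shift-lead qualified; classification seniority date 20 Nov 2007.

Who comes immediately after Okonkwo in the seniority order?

By the first rule: Brennan, Sato, Achebe, Horvat and Okonkwo (each shift-lead qualified); then Sorensen and Kowalski (both not shift-lead qualified).
Brennan, Sato, Achebe, Horvat and Okonkwo are each Helper, so the next rule applies.
Brennan, Sato, Achebe, Horvat and Okonkwo all have employee number 4790, so the next rule applies.
Among Brennan, Sato, Achebe, Horvat and Okonkwo, by classification seniority date (later first): Brennan (15 Jan 2010) before Sato (6 Mar 2008) before Achebe (26 Nov 2007) before Horvat (20 Nov 2007) before Okonkwo (21 Dec 2003).
Sorensen and Kowalski are each Operator, so the next rule applies.
Sorensen and Kowalski both have employee number 1587, so the next rule applies.
Among Sorensen and Kowalski, by classification seniority date (later first): Sorensen (28 Jan 2006) before Kowalski (24 Jun 2003).
Order: Brennan, Sato, Achebe, Horvat, Okonkwo, Sorensen, Kowalski.

Sorensen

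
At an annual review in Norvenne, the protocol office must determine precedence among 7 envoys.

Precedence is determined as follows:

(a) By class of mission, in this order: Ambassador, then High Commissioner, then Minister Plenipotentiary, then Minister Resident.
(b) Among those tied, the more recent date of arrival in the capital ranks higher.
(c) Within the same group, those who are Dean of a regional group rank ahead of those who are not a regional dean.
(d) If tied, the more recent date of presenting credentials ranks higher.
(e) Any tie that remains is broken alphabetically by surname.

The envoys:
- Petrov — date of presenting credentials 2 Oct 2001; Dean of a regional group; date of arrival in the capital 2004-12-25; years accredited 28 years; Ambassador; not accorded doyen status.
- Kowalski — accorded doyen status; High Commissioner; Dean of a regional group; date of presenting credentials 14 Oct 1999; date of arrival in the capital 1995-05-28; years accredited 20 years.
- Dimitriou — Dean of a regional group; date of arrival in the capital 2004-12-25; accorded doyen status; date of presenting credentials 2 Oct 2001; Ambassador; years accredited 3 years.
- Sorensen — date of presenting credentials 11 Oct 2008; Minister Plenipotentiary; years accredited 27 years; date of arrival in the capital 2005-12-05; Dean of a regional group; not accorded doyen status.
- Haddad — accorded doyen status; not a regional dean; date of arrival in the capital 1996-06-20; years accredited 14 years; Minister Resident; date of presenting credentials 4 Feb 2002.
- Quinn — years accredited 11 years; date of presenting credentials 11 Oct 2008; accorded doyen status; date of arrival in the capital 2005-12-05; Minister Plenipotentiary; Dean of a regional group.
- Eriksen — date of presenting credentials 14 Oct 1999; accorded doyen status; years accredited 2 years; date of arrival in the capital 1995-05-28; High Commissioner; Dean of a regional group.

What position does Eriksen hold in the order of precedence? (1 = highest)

3

By class of mission: Dimitriou and Petrov (Ambassador); then Eriksen and Kowalski (High Commissioner); then Quinn and Sorensen (Minister Plenipotentiary); then Haddad (Minister Resident).
Dimitriou and Petrov both have date of arrival in the capital 2004-12-25, so the next rule applies.
Dimitriou and Petrov are each Dean of a regional group, so the next rule applies.
Dimitriou and Petrov both have date of presenting credentials 2 Oct 2001, so the next rule applies.
Among Dimitriou and Petrov, alphabetically by surname: Dimitriou before Petrov.
Eriksen and Kowalski both have date of arrival in the capital 1995-05-28, so the next rule applies.
Eriksen and Kowalski are each Dean of a regional group, so the next rule applies.
Eriksen and Kowalski both have date of presenting credentials 14 Oct 1999, so the next rule applies.
Among Eriksen and Kowalski, alphabetically by surname: Eriksen before Kowalski.
Quinn and Sorensen both have date of arrival in the capital 2005-12-05, so the next rule applies.
Quinn and Sorensen are each Dean of a regional group, so the next rule applies.
Quinn and Sorensen both have date of presenting credentials 11 Oct 2008, so the next rule applies.
Among Quinn and Sorensen, alphabetically by surname: Quinn before Sorensen.
Order: Dimitriou, Petrov, Eriksen, Kowalski, Quinn, Sorensen, Haddad. So position 3.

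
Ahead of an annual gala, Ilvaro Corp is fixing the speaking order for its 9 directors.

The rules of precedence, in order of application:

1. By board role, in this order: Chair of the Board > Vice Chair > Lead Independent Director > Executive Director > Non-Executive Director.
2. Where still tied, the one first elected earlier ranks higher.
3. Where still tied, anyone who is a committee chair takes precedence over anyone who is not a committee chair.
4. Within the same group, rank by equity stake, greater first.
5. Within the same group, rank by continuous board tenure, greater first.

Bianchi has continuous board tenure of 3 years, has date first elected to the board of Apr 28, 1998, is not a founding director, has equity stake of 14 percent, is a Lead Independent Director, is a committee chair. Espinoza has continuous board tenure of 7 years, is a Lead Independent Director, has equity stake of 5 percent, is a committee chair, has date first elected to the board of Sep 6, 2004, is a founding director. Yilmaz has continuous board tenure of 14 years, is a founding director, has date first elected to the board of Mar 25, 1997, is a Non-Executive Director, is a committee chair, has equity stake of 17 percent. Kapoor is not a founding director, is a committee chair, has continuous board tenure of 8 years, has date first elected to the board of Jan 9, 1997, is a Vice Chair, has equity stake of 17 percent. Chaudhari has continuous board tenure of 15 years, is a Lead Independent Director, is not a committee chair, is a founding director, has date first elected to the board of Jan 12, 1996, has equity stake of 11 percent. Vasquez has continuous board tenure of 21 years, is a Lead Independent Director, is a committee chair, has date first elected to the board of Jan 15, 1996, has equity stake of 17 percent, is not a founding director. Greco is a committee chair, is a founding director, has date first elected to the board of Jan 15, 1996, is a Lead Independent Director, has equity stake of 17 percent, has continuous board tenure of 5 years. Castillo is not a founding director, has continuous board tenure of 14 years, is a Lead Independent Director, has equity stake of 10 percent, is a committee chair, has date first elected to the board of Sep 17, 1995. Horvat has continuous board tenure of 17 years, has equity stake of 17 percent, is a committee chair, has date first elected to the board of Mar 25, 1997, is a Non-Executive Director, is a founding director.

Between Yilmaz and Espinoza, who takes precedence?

By board role: Kapoor (Vice Chair); then Castillo, Chaudhari, Vasquez, Greco, Bianchi and Espinoza (Lead Independent Director); then Horvat and Yilmaz (Non-Executive Director).
Among Castillo, Chaudhari, Vasquez, Greco, Bianchi and Espinoza, by date first elected to the board (earlier first): Castillo (Sep 17, 1995) before Chaudhari (Jan 12, 1996) before Vasquez and Greco (Jan 15, 1996) before Bianchi (Apr 28, 1998) before Espinoza (Sep 6, 2004).
Vasquez and Greco are each a committee chair, so the next rule applies.
Vasquez and Greco both have equity stake 17 percent, so the next rule applies.
Among Vasquez and Greco, by continuous board tenure (higher first): Vasquez (21 years) before Greco (5 years).
Horvat and Yilmaz both have date first elected to the board Mar 25, 1997, so the next rule applies.
Horvat and Yilmaz are each a committee chair, so the next rule applies.
Horvat and Yilmaz both have equity stake 17 percent, so the next rule applies.
Among Horvat and Yilmaz, by continuous board tenure (higher first): Horvat (17 years) before Yilmaz (14 years).
So Espinoza takes precedence.

Espinoza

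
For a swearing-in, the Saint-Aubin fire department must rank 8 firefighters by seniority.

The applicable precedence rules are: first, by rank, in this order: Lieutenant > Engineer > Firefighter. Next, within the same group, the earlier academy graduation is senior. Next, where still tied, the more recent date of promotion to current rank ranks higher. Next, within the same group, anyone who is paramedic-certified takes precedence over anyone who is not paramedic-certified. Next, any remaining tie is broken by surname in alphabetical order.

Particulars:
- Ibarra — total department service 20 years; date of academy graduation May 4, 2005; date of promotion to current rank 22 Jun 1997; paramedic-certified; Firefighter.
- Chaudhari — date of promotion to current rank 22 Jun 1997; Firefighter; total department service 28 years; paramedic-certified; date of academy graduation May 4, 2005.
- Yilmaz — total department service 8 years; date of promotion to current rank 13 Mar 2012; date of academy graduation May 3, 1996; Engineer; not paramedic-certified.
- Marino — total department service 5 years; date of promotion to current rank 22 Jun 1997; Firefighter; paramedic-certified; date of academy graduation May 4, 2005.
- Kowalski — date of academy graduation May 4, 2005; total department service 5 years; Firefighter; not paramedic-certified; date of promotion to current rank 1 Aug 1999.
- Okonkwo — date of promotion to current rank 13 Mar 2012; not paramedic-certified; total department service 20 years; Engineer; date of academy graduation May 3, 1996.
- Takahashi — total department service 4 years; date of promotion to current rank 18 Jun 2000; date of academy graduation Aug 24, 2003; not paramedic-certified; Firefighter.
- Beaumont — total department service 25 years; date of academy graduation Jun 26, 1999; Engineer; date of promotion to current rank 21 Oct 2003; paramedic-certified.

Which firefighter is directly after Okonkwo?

Yilmaz

By rank: Okonkwo, Yilmaz and Beaumont (Engineer); then Takahashi, Kowalski, Chaudhari, Ibarra and Marino (Firefighter).
Among Okonkwo, Yilmaz and Beaumont, by date of academy graduation (earlier first): Okonkwo and Yilmaz (May 3, 1996) before Beaumont (Jun 26, 1999).
Okonkwo and Yilmaz both have date of promotion to current rank 13 Mar 2012, so the next rule applies.
Okonkwo and Yilmaz are each not paramedic-certified, so the next rule applies.
Among Okonkwo and Yilmaz, alphabetically by surname: Okonkwo before Yilmaz.
Among Takahashi, Kowalski, Chaudhari, Ibarra and Marino, by date of academy graduation (earlier first): Takahashi (Aug 24, 2003) before Kowalski, Chaudhari, Ibarra and Marino (May 4, 2005).
Among Kowalski, Chaudhari, Ibarra and Marino, by date of promotion to current rank (later first): Kowalski (1 Aug 1999) before Chaudhari, Ibarra and Marino (22 Jun 1997).
Chaudhari, Ibarra and Marino are each paramedic-certified, so the next rule applies.
Among Chaudhari, Ibarra and Marino, alphabetically by surname: Chaudhari before Ibarra before Marino.
Order: Okonkwo, Yilmaz, Beaumont, Takahashi, Kowalski, Chaudhari, Ibarra, Marino.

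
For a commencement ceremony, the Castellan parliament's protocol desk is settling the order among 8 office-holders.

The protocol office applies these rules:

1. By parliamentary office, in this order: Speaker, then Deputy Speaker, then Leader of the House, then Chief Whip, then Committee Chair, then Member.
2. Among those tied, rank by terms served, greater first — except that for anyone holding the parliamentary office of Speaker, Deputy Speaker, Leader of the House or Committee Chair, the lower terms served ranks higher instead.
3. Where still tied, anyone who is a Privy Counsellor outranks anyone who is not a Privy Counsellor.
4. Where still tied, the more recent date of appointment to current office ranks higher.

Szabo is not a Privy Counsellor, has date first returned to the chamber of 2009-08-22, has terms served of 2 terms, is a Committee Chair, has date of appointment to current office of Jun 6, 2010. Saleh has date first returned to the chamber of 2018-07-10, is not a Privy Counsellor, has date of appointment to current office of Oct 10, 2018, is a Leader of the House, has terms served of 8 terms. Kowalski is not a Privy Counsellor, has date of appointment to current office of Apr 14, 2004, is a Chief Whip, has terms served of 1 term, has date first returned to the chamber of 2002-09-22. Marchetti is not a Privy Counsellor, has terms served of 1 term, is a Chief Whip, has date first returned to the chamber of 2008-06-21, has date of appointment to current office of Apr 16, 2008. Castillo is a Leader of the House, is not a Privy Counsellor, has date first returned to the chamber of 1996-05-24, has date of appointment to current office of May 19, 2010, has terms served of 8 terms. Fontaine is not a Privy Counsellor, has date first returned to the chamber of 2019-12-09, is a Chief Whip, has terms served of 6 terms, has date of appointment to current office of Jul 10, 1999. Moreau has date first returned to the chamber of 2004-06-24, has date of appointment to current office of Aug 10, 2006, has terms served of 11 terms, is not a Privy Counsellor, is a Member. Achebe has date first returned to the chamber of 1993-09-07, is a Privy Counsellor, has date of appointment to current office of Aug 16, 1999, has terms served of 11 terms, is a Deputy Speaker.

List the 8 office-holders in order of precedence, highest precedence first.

Achebe, Saleh, Castillo, Fontaine, Marchetti, Kowalski, Szabo, Moreau

By parliamentary office: Achebe (Deputy Speaker); then Saleh and Castillo (Leader of the House); then Fontaine, Marchetti and Kowalski (Chief Whip); then Szabo (Committee Chair); then Moreau (Member).
Saleh and Castillo both have terms served 8 terms, so the next rule applies.
Saleh and Castillo are each not a Privy Counsellor, so the next rule applies.
Among Saleh and Castillo, by date of appointment to current office (later first): Saleh (Oct 10, 2018) before Castillo (May 19, 2010).
Among Fontaine, Marchetti and Kowalski, by terms served (higher first): Fontaine (6 terms) before Marchetti and Kowalski (1 term).
Marchetti and Kowalski are each not a Privy Counsellor, so the next rule applies.
Among Marchetti and Kowalski, by date of appointment to current office (later first): Marchetti (Apr 16, 2008) before Kowalski (Apr 14, 2004).
Full order: Achebe, Saleh, Castillo, Fontaine, Marchetti, Kowalski, Szabo, Moreau.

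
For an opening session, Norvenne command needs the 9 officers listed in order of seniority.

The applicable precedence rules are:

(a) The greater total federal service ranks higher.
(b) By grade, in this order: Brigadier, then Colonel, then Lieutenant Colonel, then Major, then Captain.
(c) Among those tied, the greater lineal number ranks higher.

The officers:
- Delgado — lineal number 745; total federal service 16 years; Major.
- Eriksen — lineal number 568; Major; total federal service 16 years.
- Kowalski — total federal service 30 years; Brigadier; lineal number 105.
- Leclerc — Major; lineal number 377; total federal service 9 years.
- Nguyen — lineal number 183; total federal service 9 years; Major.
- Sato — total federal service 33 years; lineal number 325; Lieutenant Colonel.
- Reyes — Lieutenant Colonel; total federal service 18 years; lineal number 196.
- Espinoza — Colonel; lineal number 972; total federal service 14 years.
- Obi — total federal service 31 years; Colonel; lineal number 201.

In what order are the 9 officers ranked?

By total federal service (higher first): Sato (33 years); then Obi (31 years); then Kowalski (30 years); then Reyes (18 years); then Delgado and Eriksen (both 16 years); then Espinoza (14 years); then Leclerc and Nguyen (both 9 years).
Delgado and Eriksen are each Major, so the next rule applies.
Among Delgado and Eriksen, by lineal number (higher first): Delgado (745) before Eriksen (568).
Leclerc and Nguyen are each Major, so the next rule applies.
Among Leclerc and Nguyen, by lineal number (higher first): Leclerc (377) before Nguyen (183).
Full order: Sato, Obi, Kowalski, Reyes, Delgado, Eriksen, Espinoza, Leclerc, Nguyen.

Sato, Obi, Kowalski, Reyes, Delgado, Eriksen, Espinoza, Leclerc, Nguyen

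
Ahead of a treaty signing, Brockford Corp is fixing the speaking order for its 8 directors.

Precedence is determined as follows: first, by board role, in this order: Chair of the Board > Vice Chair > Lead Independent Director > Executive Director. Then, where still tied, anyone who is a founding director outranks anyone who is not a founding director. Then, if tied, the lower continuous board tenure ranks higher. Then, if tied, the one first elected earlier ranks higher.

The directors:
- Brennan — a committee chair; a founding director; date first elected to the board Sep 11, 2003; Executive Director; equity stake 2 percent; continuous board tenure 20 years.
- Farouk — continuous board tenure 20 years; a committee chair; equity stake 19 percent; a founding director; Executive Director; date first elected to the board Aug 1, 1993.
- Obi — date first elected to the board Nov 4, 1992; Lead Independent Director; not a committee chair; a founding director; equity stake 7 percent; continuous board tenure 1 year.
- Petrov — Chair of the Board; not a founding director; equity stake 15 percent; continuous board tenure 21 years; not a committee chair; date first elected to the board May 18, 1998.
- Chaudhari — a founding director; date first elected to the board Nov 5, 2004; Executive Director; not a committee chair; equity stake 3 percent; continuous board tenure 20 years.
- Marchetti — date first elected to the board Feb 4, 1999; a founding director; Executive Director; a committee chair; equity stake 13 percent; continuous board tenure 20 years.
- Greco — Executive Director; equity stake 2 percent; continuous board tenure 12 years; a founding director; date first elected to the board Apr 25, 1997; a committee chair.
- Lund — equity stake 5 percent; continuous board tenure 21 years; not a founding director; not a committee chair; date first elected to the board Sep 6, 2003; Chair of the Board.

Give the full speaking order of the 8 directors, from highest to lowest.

By board role: Petrov and Lund (Chair of the Board); then Obi (Lead Independent Director); then Greco, Farouk, Marchetti, Brennan and Chaudhari (Executive Director).
Petrov and Lund are each not a founding director, so the next rule applies.
Petrov and Lund both have continuous board tenure 21 years, so the next rule applies.
Among Petrov and Lund, by date first elected to the board (earlier first): Petrov (May 18, 1998) before Lund (Sep 6, 2003).
Greco, Farouk, Marchetti, Brennan and Chaudhari are each a founding director, so the next rule applies.
Among Greco, Farouk, Marchetti, Brennan and Chaudhari, by continuous board tenure (lower first): Greco (12 years) before Farouk, Marchetti, Brennan and Chaudhari (20 years).
Among Farouk, Marchetti, Brennan and Chaudhari, by date first elected to the board (earlier first): Farouk (Aug 1, 1993) before Marchetti (Feb 4, 1999) before Brennan (Sep 11, 2003) before Chaudhari (Nov 5, 2004).
Full order: Petrov, Lund, Obi, Greco, Farouk, Marchetti, Brennan, Chaudhari.

Petrov, Lund, Obi, Greco, Farouk, Marchetti, Brennan, Chaudhari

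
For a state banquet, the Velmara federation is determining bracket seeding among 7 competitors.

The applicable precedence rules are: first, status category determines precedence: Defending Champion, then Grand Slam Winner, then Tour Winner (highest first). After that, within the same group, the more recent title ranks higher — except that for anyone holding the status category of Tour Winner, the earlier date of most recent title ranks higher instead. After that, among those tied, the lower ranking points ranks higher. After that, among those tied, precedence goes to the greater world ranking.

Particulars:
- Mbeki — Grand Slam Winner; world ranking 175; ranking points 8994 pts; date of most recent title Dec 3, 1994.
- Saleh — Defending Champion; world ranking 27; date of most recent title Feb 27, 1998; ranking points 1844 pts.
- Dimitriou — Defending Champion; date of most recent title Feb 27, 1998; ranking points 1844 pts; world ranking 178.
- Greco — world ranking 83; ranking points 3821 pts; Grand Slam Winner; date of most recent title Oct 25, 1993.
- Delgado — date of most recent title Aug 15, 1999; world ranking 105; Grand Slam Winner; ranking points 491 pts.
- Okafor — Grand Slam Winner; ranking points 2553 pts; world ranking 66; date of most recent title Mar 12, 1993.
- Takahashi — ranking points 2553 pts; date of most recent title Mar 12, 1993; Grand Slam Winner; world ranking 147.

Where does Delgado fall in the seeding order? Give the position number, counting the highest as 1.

3

By status category: Dimitriou and Saleh (Defending Champion); then Delgado, Mbeki, Greco, Takahashi and Okafor (Grand Slam Winner).
Dimitriou and Saleh both have date of most recent title Feb 27, 1998, so the next rule applies.
Dimitriou and Saleh both have ranking points 1844 pts, so the next rule applies.
Among Dimitriou and Saleh, by world ranking (higher first): Dimitriou (178) before Saleh (27).
Among Delgado, Mbeki, Greco, Takahashi and Okafor, by date of most recent title (later first): Delgado (Aug 15, 1999) before Mbeki (Dec 3, 1994) before Greco (Oct 25, 1993) before Takahashi and Okafor (Mar 12, 1993).
Takahashi and Okafor both have ranking points 2553 pts, so the next rule applies.
Among Takahashi and Okafor, by world ranking (higher first): Takahashi (147) before Okafor (66).
Order: Dimitriou, Saleh, Delgado, Mbeki, Greco, Takahashi, Okafor. So position 3.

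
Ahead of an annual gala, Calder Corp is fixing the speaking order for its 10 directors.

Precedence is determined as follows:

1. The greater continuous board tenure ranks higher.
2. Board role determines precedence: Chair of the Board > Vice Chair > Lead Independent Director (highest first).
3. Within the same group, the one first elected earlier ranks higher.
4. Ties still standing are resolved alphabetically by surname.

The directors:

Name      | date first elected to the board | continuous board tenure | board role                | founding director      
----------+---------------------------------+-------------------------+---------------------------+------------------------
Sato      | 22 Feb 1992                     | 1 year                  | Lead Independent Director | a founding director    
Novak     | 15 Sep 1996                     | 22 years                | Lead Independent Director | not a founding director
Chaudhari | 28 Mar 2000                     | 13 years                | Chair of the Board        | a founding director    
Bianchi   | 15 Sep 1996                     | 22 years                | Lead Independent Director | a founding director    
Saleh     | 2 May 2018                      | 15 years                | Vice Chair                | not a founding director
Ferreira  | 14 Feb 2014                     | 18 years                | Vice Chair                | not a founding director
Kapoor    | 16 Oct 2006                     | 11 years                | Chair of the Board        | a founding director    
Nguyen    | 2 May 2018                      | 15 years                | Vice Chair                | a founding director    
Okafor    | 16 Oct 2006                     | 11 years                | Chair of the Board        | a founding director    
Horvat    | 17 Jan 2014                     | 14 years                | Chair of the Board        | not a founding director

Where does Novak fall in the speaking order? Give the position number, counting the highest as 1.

2

By continuous board tenure (higher first): Bianchi and Novak (both 22 years); then Ferreira (18 years); then Nguyen and Saleh (both 15 years); then Horvat (14 years); then Chaudhari (13 years); then Kapoor and Okafor (both 11 years); then Sato (1 year).
Bianchi and Novak are each Lead Independent Director, so the next rule applies.
Bianchi and Novak both have date first elected to the board 15 Sep 1996, so the next rule applies.
Among Bianchi and Novak, alphabetically by surname: Bianchi before Novak.
Nguyen and Saleh are each Vice Chair, so the next rule applies.
Nguyen and Saleh both have date first elected to the board 2 May 2018, so the next rule applies.
Among Nguyen and Saleh, alphabetically by surname: Nguyen before Saleh.
Kapoor and Okafor are each Chair of the Board, so the next rule applies.
Kapoor and Okafor both have date first elected to the board 16 Oct 2006, so the next rule applies.
Among Kapoor and Okafor, alphabetically by surname: Kapoor before Okafor.
Order: Bianchi, Novak, Ferreira, Nguyen, Saleh, Horvat, Chaudhari, Kapoor, Okafor, Sato. So position 2.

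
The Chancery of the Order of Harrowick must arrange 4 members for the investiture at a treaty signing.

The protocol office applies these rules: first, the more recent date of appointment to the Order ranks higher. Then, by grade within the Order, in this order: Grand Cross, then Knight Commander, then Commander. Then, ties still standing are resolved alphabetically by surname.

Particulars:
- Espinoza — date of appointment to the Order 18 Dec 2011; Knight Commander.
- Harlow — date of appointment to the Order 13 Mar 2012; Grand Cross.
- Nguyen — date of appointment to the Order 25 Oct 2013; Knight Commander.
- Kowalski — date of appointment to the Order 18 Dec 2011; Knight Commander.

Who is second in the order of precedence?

By date of appointment to the Order (later first): Nguyen (25 Oct 2013); then Harlow (13 Mar 2012); then Espinoza and Kowalski (both 18 Dec 2011).
Espinoza and Kowalski are each Knight Commander, so the next rule applies.
Among Espinoza and Kowalski, alphabetically by surname: Espinoza before Kowalski.
Order: Nguyen, Harlow, Espinoza, Kowalski.

Harlow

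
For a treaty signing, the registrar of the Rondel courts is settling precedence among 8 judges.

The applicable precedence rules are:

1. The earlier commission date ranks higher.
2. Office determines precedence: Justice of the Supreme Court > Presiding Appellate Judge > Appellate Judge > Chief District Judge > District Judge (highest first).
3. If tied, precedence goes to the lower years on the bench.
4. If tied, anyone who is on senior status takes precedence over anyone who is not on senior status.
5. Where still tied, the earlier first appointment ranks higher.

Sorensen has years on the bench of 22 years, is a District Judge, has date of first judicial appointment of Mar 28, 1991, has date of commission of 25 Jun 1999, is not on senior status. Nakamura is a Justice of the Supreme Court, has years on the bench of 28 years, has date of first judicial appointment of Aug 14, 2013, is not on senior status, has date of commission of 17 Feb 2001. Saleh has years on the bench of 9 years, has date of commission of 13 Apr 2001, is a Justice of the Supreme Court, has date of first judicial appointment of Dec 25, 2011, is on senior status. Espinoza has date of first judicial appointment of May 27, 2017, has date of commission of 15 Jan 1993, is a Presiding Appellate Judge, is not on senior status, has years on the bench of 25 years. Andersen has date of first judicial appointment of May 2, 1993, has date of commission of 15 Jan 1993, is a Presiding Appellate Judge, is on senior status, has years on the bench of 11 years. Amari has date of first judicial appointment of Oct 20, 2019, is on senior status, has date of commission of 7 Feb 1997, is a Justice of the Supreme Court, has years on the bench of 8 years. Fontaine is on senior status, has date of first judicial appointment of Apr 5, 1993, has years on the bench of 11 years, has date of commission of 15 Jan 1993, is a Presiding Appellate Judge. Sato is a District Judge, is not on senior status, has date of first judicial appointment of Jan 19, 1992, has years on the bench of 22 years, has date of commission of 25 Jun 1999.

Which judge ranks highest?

Fontaine

By date of commission (earlier first): Fontaine, Andersen and Espinoza (each 15 Jan 1993); then Amari (7 Feb 1997); then Sorensen and Sato (both 25 Jun 1999); then Nakamura (17 Feb 2001); then Saleh (13 Apr 2001).
Fontaine, Andersen and Espinoza are each Presiding Appellate Judge, so the next rule applies.
Among Fontaine, Andersen and Espinoza, by years on the bench (lower first): Fontaine and Andersen (11 years) before Espinoza (25 years).
Fontaine and Andersen are each on senior status, so the next rule applies.
Among Fontaine and Andersen, by date of first judicial appointment (earlier first): Fontaine (Apr 5, 1993) before Andersen (May 2, 1993).
Sorensen and Sato are each District Judge, so the next rule applies.
Sorensen and Sato both have years on the bench 22 years, so the next rule applies.
Sorensen and Sato are each not on senior status, so the next rule applies.
Among Sorensen and Sato, by date of first judicial appointment (earlier first): Sorensen (Mar 28, 1991) before Sato (Jan 19, 1992).
Order: Fontaine, Andersen, Espinoza, Amari, Sorensen, Sato, Nakamura, Saleh.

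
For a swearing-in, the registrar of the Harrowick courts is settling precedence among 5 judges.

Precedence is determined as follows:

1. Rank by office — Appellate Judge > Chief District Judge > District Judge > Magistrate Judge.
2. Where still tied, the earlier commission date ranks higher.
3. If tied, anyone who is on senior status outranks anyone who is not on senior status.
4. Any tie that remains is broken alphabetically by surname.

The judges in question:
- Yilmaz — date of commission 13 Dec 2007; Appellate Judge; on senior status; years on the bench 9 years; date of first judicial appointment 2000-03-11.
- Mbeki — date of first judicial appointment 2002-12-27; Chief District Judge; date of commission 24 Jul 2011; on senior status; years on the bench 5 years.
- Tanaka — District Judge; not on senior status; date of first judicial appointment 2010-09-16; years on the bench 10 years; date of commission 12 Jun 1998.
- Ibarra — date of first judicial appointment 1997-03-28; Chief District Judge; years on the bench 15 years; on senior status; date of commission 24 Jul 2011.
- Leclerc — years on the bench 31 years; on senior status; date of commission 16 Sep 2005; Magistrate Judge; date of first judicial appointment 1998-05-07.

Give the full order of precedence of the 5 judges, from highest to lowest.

By office: Yilmaz (Appellate Judge); then Ibarra and Mbeki (Chief District Judge); then Tanaka (District Judge); then Leclerc (Magistrate Judge).
Ibarra and Mbeki both have date of commission 24 Jul 2011, so the next rule applies.
Ibarra and Mbeki are each on senior status, so the next rule applies.
Among Ibarra and Mbeki, alphabetically by surname: Ibarra before Mbeki.
Full order: Yilmaz, Ibarra, Mbeki, Tanaka, Leclerc.

Yilmaz, Ibarra, Mbeki, Tanaka, Leclerc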